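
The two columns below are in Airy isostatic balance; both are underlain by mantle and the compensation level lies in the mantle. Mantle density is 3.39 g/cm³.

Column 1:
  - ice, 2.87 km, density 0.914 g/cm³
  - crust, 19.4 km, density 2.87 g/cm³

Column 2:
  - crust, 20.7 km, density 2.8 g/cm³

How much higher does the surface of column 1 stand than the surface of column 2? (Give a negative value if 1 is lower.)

For any compensation level in the mantle, the mantle terms cancel and isostasy reduces to e = (Σt_1 − Σt_2) − (Σ(ρt)_1 − Σ(ρt)_2) / ρ_m.
Σt_1 = 22.27 km; Σt_2 = 20.7 km; Σ(ρt)_1 = 58.30118; Σ(ρt)_2 = 57.96 (in km·g/cm³).
e = (22.27 − 20.7) − (58.30118 − 57.96) / 3.39 = 1.47 km.

1.47 km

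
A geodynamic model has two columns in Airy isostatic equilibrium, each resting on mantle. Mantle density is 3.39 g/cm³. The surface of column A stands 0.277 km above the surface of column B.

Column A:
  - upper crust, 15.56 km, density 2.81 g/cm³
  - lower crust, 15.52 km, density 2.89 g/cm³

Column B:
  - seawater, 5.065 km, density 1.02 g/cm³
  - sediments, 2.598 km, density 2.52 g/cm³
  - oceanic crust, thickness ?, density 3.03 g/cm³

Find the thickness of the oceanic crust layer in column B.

Take the compensation level at the base of the deeper column (depth z_c below the surface of column A) and equate Σ ρ_i t_i down to z_c; mantle fills any gap and the z_c terms cancel.
Column A: 15.56×2.81 + 15.52×2.89 + (z_c − 31.08)×3.39
Column B: 0.277×0 + 5.065×1.02 + 2.598×2.52 + x×3.03 + (z_c − 0.277 − 7.663 − x)×3.39
The z_c×3.39 term appears on both sides and cancels. Collect the known terms of each column as K = Σ(ρt)_known − 3.39 × (depth of known layers): K_A = 88.5764 − 3.39×31.08 = −16.7848; K_B = 11.71326 − 3.39×(0.277 + 7.663) = −15.20334.
Balance: K_A = K_B − x×(3.39 − 3.03), so x = (K_B − K_A)/(3.39 − 3.03) = 1.58146/0.36 = 4.39 km.

4.39 km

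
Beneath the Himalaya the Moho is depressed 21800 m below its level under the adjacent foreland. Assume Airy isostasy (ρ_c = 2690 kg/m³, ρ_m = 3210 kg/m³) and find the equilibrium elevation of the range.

4210 m

Balancing pressure at the compensation depth: ρ_c h = (ρ_m − ρ_c) r.
h = r (ρ_m − ρ_c) / ρ_c = 21800 m × (3210 − 2690) / 2690 = 4210 m.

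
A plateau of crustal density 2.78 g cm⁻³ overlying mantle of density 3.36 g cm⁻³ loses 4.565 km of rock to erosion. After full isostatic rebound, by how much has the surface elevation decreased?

0.788 km

Rebound u = e ρ_c/ρ_m = 4.565 km × 2.78/3.36 = 3.777 km.
Net surface drop = e − u = 4.565 km − 3.777 km = e (ρ_m − ρ_c)/ρ_m = 0.788 km.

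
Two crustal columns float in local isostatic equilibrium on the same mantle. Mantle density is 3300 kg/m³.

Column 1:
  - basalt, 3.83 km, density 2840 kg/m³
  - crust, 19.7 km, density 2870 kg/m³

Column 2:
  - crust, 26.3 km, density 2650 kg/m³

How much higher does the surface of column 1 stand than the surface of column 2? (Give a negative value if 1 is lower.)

For any compensation level in the mantle, the mantle terms cancel and isostasy reduces to e = (Σt_1 − Σt_2) − (Σ(ρt)_1 − Σ(ρt)_2) / ρ_m.
Σt_1 = 23.53 km; Σt_2 = 26.3 km; Σ(ρt)_1 = 67416.2; Σ(ρt)_2 = 69695 (in km·kg/m³).
e = (23.53 − 26.3) − (67416.2 − 69695) / 3300 = −2.08 km.

−2.08 km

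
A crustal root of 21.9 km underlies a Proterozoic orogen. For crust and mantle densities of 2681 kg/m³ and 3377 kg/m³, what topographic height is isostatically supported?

Isostatic balance requires: ρ_c h = (ρ_m − ρ_c) r.
h = r (ρ_m − ρ_c) / ρ_c = 21.9 km × (3377 − 2681) / 2681 = 5.69 km.

5.69 km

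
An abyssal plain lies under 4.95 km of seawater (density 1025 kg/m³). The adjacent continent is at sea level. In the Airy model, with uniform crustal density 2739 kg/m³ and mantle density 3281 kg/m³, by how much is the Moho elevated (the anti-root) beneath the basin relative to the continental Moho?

Isostatic balance requires: replacing crust with seawater at the top is compensated by replacing crust with mantle at the base: d (ρ_c − ρ_w) = a (ρ_m − ρ_c).
a = d (ρ_c − ρ_w)/(ρ_m − ρ_c) = 4.95 km × 1714/542 = 15.7 km.

15.7 km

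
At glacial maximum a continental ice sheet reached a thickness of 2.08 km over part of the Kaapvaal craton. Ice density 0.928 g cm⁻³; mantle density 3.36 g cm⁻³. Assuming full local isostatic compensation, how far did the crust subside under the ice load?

0.574 km

Isostatic balance requires: the ice load ρ_ice t is balanced by mantle displaced below, ρ_m s.
s = t ρ_ice / ρ_m = 2.08 km × 0.928/3.36 = 0.574 km.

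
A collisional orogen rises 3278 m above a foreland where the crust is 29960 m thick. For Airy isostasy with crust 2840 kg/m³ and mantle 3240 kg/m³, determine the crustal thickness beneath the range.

Root depth r = h ρ_c / (ρ_m − ρ_c) = 3278 m × 2840 / 400 = 23270 m.
Total thickness = T + h + r = 29960 m + 3278 m + 23270 m = 56500 m.

56500 m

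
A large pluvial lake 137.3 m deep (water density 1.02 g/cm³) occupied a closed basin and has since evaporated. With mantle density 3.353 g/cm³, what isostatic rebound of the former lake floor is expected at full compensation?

41.8 m

u = d ρ_w/ρ_m = 137.3 m × 1.02/3.353 = 41.8 m.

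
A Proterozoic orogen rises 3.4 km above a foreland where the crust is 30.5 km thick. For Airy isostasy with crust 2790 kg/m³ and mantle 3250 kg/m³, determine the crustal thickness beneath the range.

Root depth r = h ρ_c / (ρ_m − ρ_c) = 3.4 km × 2790 / 460 = 20.62 km.
Total thickness = T + h + r = 30.5 km + 3.4 km + 20.62 km = 54.5 km.

54.5 km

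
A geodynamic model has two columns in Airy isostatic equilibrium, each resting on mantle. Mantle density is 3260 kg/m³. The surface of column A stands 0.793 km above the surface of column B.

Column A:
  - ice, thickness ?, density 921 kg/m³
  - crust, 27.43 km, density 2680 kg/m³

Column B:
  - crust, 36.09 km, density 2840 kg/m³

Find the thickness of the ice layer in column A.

0.784 km

Take the compensation level at the base of the deeper column (depth z_c below the surface of column A) and equate Σ ρ_i t_i down to z_c; mantle fills any gap and the z_c terms cancel.
Column A: x×921 + 27.43×2680 + (z_c − 27.43 − x)×3260
Column B: 0.793×0 + 36.09×2840 + (z_c − 0.793 − 36.09)×3260
The z_c×3260 term appears on both sides and cancels. Collect the known terms of each column as K = Σ(ρt)_known − 3260 × (depth of known layers): K_A = 73512.4 − 3260×27.43 = −15909.4; K_B = 102495.6 − 3260×(0.793 + 36.09) = −17742.98.
Balance: K_A − x×(3260 − 921) = K_B, so x = (K_A − K_B)/(3260 − 921) = 1833.58/2339 = 0.784 km.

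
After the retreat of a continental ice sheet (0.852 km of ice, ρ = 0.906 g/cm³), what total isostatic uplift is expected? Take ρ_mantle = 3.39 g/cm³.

Removing the load lets mantle flow back in; uplift u satisfies ρ_ice t = ρ_m u.
u = t ρ_ice/ρ_m = 0.852 km × 0.906/3.39 = 0.228 km.

0.228 km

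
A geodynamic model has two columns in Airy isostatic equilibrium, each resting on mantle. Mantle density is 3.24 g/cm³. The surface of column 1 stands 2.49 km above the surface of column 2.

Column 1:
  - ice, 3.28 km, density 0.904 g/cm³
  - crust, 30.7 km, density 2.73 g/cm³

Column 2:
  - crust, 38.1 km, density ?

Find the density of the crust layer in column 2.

Take the compensation level at the base of the deeper column (depth z_c below the surface of column 1) and equate Σ ρ_i t_i down to z_c; mantle fills any gap and the z_c terms cancel.
Column 1: 3.28×0.904 + 30.7×2.73 + (z_c − 33.98)×3.24
Column 2: 2.49×0 + 38.1×ρ + (z_c − 2.49 − 38.1)×3.24
The z_c×3.24 term appears on both sides and cancels. Collect the known terms of each column as K = Σ(ρt)_known − 3.24 × (depth of known layers): K_1 = 86.77612 − 3.24×33.98 = −23.31908; K_2 = 0 − 3.24×(2.49 + 38.1) = −131.5116.
Balance: K_1 = K_2 + 38.1×ρ, so ρ = (K_1 − K_2)/38.1 = 108.193/38.1 = 2.84 g/cm³.

2.84 g/cm³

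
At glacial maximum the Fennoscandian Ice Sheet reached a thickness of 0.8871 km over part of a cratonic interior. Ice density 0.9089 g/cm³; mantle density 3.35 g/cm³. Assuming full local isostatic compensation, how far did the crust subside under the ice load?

0.241 km

For local isostatic compensation: the ice load ρ_ice t is balanced by mantle displaced below, ρ_m s.
s = t ρ_ice / ρ_m = 0.8871 km × 0.9089/3.35 = 0.241 km.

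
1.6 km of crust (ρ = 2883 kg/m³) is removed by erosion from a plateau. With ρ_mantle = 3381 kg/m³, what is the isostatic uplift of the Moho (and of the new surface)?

1.36 km

Unloading: uplift u = e ρ_c/ρ_m = 1.6 km × 2883/3381 = 1.36 km.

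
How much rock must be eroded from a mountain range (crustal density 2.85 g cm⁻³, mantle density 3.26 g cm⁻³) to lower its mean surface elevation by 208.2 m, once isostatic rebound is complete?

1660 m

Net drop Δ = e − u = e − e ρ_c/ρ_m = e (ρ_m − ρ_c)/ρ_m.
e = Δ ρ_m/(ρ_m − ρ_c) = 208.2 m × 3.26/0.41 = 1660 m.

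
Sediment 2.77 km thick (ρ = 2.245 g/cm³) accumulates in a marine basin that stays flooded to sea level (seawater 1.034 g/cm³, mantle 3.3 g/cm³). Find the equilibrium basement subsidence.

Submarine loading: the sediment displaces seawater, and the subsidence is in turn flooded, so s (ρ_m − ρ_w) = t (ρ_sed − ρ_w).
s = 2.77 km × (2.245 − 1.034) / (3.3 − 1.034) = 1.48 km.

1.48 km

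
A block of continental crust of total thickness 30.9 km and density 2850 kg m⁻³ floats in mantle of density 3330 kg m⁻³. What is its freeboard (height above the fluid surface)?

4.45 km

Floating equilibrium: submerged depth d = t ρ_obj/ρ_fluid = 30.9 km × 2850/3330 = 26.45 km.
Freeboard = t − d = 30.9 km − 26.45 km = 4.45 km.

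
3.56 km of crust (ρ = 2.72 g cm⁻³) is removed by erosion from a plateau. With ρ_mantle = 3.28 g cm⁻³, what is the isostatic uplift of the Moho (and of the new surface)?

Unloading: uplift u = e ρ_c/ρ_m = 3.56 km × 2.72/3.28 = 2.95 km.

2.95 km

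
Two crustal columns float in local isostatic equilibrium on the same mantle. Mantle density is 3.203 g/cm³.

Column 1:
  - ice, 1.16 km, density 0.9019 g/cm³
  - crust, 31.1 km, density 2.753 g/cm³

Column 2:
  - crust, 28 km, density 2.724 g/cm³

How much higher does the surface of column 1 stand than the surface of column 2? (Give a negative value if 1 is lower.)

For any compensation level in the mantle, the mantle terms cancel and isostasy reduces to e = (Σt_1 − Σt_2) − (Σ(ρt)_1 − Σ(ρt)_2) / ρ_m.
Σt_1 = 32.26 km; Σt_2 = 28 km; Σ(ρt)_1 = 86.664504; Σ(ρt)_2 = 76.272 (in km·g/cm³).
e = (32.26 − 28) − (86.664504 − 76.272) / 3.203 = 1.02 km.

1.02 km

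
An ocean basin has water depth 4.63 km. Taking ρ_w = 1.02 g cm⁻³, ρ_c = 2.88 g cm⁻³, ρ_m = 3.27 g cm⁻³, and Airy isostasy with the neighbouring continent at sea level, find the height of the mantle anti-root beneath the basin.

For local isostatic compensation: replacing crust with seawater at the top is compensated by replacing crust with mantle at the base: d (ρ_c − ρ_w) = a (ρ_m − ρ_c).
a = d (ρ_c − ρ_w)/(ρ_m − ρ_c) = 4.63 km × 1.86/0.39 = 22.1 km.

22.1 km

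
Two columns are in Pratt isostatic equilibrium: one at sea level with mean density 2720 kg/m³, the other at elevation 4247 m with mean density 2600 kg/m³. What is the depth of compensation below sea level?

ρ_ref D = ρ (D + h) → D (ρ_ref − ρ) = ρ h.
D = ρ h/(ρ_ref − ρ) = 2600 × 4247 m/(2720 − 2600) = 92000 m.

92000 m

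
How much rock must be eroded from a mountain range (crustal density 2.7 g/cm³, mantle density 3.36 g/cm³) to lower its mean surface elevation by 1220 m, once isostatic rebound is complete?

6210 m

Net drop Δ = e − u = e − e ρ_c/ρ_m = e (ρ_m − ρ_c)/ρ_m.
e = Δ ρ_m/(ρ_m − ρ_c) = 1220 m × 3.36/0.66 = 6210 m.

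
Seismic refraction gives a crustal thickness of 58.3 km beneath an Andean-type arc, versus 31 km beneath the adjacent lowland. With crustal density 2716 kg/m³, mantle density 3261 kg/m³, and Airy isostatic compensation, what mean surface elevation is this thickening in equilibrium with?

Excess crust Δ = 58.3 km − 31 km = 27.3 km, split between elevation h and root r with h + r = Δ.
Airy balance ρ_c h = (ρ_m − ρ_c) r gives r = h ρ_c/(ρ_m − ρ_c), so h (1 + ρ_c/(ρ_m − ρ_c)) = Δ, i.e. h = Δ (ρ_m − ρ_c)/ρ_m.
h = 27.3 km × 545/3261 = 4.56 km.

4.56 km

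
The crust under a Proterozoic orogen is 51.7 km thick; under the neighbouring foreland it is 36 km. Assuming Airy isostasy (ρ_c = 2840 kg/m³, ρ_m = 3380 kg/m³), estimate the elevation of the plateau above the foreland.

Excess crust Δ = 51.7 km − 36 km = 15.7 km, split between elevation h and root r with h + r = Δ.
Airy balance ρ_c h = (ρ_m − ρ_c) r gives r = h ρ_c/(ρ_m − ρ_c), so h (1 + ρ_c/(ρ_m − ρ_c)) = Δ, i.e. h = Δ (ρ_m − ρ_c)/ρ_m.
h = 15.7 km × 540/3380 = 2.51 km.

2.51 km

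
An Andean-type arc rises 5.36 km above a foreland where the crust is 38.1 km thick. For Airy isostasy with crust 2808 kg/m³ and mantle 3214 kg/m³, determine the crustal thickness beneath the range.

Root depth r = h ρ_c / (ρ_m − ρ_c) = 5.36 km × 2808 / 406 = 37.07 km.
Total thickness = T + h + r = 38.1 km + 5.36 km + 37.07 km = 80.5 km.

80.5 km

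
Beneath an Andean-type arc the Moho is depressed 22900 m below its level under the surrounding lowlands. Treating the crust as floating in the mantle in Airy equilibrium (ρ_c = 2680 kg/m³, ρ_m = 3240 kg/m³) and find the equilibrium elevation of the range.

Isostatic balance requires: ρ_c h = (ρ_m − ρ_c) r.
h = r (ρ_m − ρ_c) / ρ_c = 22900 m × (3240 − 2680) / 2680 = 4790 m.

4790 m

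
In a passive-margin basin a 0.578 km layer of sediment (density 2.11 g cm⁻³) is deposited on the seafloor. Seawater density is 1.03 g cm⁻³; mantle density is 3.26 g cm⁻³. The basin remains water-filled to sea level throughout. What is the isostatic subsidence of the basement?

0.28 km

Submarine loading: the sediment displaces seawater, and the subsidence is in turn flooded, so s (ρ_m − ρ_w) = t (ρ_sed − ρ_w).
s = 0.578 km × (2.11 − 1.03) / (3.26 − 1.03) = 0.28 km.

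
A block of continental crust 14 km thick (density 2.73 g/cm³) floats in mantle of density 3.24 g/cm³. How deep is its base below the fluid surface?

11.8 km

Draft d = t ρ_obj/ρ_fluid = 14 km × 2.73/3.24 = 11.8 km.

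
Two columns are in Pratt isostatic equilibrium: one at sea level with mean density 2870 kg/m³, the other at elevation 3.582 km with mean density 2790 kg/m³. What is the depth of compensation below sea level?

ρ_ref D = ρ (D + h) → D (ρ_ref − ρ) = ρ h.
D = ρ h/(ρ_ref − ρ) = 2790 × 3.582 km/(2870 − 2790) = 125 km.

125 km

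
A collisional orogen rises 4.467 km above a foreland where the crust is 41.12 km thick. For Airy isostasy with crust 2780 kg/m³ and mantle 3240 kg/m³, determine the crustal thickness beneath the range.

Root depth r = h ρ_c / (ρ_m − ρ_c) = 4.467 km × 2780 / 460 = 27 km.
Total thickness = T + h + r = 41.12 km + 4.467 km + 27 km = 72.6 km.

72.6 km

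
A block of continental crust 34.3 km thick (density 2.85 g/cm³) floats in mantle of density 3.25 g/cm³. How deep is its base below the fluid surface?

30.1 km

Draft d = t ρ_obj/ρ_fluid = 34.3 km × 2.85/3.25 = 30.1 km.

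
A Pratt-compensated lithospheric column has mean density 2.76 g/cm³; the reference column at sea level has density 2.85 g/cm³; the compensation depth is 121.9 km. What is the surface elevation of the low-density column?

3.98 km

ρ_ref D = ρ (D + h) → h = D (ρ_ref − ρ)/ρ.
h = 121.9 km × (2.85 − 2.76)/2.76 = 3.98 km.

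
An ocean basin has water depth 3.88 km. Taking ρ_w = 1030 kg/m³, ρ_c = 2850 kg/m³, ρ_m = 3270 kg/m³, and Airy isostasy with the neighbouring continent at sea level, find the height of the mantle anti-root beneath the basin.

By Archimedes' principle applied to the lithosphere: replacing crust with seawater at the top is compensated by replacing crust with mantle at the base: d (ρ_c − ρ_w) = a (ρ_m − ρ_c).
a = d (ρ_c − ρ_w)/(ρ_m − ρ_c) = 3.88 km × 1820/420 = 16.8 km.

16.8 km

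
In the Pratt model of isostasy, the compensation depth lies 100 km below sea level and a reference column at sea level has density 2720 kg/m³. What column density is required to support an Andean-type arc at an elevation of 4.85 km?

Pratt balance: ρ_ref D = ρ (D + h).
ρ = ρ_ref D/(D + h) = 2720 × 100 km/(100 km + 4.85 km) = 2590 kg/m³.

2590 kg/m³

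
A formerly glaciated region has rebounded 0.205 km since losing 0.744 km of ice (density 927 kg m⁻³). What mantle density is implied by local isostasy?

ρ_m = ρ_ice t / u = 927 × 0.744 km/0.205 km = 3360 kg m⁻³.

3360 kg m⁻³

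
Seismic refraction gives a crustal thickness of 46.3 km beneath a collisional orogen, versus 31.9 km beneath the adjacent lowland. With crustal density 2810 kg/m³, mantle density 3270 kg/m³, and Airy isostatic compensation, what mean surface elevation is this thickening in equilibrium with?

Excess crust Δ = 46.3 km − 31.9 km = 14.4 km, split between elevation h and root r with h + r = Δ.
Airy balance ρ_c h = (ρ_m − ρ_c) r gives r = h ρ_c/(ρ_m − ρ_c), so h (1 + ρ_c/(ρ_m − ρ_c)) = Δ, i.e. h = Δ (ρ_m − ρ_c)/ρ_m.
h = 14.4 km × 460/3270 = 2.03 km.

2.03 km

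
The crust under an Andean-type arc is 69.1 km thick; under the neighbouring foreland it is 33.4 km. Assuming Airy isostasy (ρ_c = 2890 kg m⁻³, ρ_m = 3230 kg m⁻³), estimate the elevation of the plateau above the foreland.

Excess crust Δ = 69.1 km − 33.4 km = 35.7 km, split between elevation h and root r with h + r = Δ.
Airy balance ρ_c h = (ρ_m − ρ_c) r gives r = h ρ_c/(ρ_m − ρ_c), so h (1 + ρ_c/(ρ_m − ρ_c)) = Δ, i.e. h = Δ (ρ_m − ρ_c)/ρ_m.
h = 35.7 km × 340/3230 = 3.76 km.

3.76 km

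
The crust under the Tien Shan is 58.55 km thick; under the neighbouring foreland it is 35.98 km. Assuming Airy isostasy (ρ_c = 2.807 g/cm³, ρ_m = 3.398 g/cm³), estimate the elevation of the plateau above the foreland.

3.93 km

Excess crust Δ = 58.55 km − 35.98 km = 22.57 km, split between elevation h and root r with h + r = Δ.
Airy balance ρ_c h = (ρ_m − ρ_c) r gives r = h ρ_c/(ρ_m − ρ_c), so h (1 + ρ_c/(ρ_m − ρ_c)) = Δ, i.e. h = Δ (ρ_m − ρ_c)/ρ_m.
h = 22.57 km × 0.591/3.398 = 3.93 km.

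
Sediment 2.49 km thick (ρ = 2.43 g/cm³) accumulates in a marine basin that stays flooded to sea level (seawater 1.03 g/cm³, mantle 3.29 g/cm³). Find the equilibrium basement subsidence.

1.54 km

Submarine loading: the sediment displaces seawater, and the subsidence is in turn flooded, so s (ρ_m − ρ_w) = t (ρ_sed − ρ_w).
s = 2.49 km × (2.43 − 1.03) / (3.29 − 1.03) = 1.54 km.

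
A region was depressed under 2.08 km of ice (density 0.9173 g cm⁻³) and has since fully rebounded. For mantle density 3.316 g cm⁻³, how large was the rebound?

0.575 km

Removing the load lets mantle flow back in; uplift u satisfies ρ_ice t = ρ_m u.
u = t ρ_ice/ρ_m = 2.08 km × 0.9173/3.316 = 0.575 km.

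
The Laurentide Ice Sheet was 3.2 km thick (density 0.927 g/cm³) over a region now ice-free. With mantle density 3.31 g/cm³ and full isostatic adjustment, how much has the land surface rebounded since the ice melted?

0.896 km

Removing the load lets mantle flow back in; uplift u satisfies ρ_ice t = ρ_m u.
u = t ρ_ice/ρ_m = 3.2 km × 0.927/3.31 = 0.896 km.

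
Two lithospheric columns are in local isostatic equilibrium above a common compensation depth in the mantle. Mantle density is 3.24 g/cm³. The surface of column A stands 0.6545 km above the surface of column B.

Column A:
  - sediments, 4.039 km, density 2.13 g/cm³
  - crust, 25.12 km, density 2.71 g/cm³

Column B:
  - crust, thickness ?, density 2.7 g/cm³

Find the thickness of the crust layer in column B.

29 km

Take the compensation level at the base of the deeper column (depth z_c below the surface of column A) and equate Σ ρ_i t_i down to z_c; mantle fills any gap and the z_c terms cancel.
Column A: 4.039×2.13 + 25.12×2.71 + (z_c − 29.159)×3.24
Column B: 0.6545×0 + x×2.7 + (z_c − 0.6545 − 0 − x)×3.24
The z_c×3.24 term appears on both sides and cancels. Collect the known terms of each column as K = Σ(ρt)_known − 3.24 × (depth of known layers): K_A = 76.67827 − 3.24×29.159 = −17.79689; K_B = 0 − 3.24×(0.6545 + 0) = −2.12058.
Balance: K_A = K_B − x×(3.24 − 2.7), so x = (K_B − K_A)/(3.24 − 2.7) = 15.6763/0.54 = 29 km.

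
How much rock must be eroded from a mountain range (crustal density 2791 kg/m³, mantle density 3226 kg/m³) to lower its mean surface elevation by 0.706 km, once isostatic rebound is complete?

Net drop Δ = e − u = e − e ρ_c/ρ_m = e (ρ_m − ρ_c)/ρ_m.
e = Δ ρ_m/(ρ_m − ρ_c) = 0.706 km × 3226/435 = 5.24 km.

5.24 km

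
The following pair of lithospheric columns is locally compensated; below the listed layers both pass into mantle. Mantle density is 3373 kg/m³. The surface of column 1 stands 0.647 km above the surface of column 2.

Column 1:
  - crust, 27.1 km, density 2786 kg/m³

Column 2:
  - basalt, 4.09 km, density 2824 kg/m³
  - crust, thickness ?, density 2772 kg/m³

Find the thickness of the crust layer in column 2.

Take the compensation level at the base of the deeper column (depth z_c below the surface of column 1) and equate Σ ρ_i t_i down to z_c; mantle fills any gap and the z_c terms cancel.
Column 1: 27.1×2786 + (z_c − 27.1)×3373
Column 2: 0.647×0 + 4.09×2824 + x×2772 + (z_c − 0.647 − 4.09 − x)×3373
The z_c×3373 term appears on both sides and cancels. Collect the known terms of each column as K = Σ(ρt)_known − 3373 × (depth of known layers): K_1 = 75500.6 − 3373×27.1 = −15907.7; K_2 = 11550.16 − 3373×(0.647 + 4.09) = −4427.741.
Balance: K_1 = K_2 − x×(3373 − 2772), so x = (K_2 − K_1)/(3373 − 2772) = 11480/601 = 19.1 km.

19.1 km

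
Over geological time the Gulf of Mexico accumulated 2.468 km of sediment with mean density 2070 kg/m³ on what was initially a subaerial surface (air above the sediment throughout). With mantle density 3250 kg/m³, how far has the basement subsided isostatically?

Subaerial load: s = t ρ_sed / ρ_m = 2.468 km × 2070/3250 = 1.57 km.

1.57 km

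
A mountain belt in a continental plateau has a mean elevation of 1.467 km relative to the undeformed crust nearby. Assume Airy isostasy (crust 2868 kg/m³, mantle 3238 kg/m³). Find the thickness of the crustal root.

11.4 km

Equating mass per unit area of the two columns: the weight of the topography is balanced by the buoyancy of the root, ρ_c h = (ρ_m − ρ_c) r.
r = h · ρ_c / (ρ_m − ρ_c) = 1.467 km × 2868 / (3238 − 2868) = 11.4 km.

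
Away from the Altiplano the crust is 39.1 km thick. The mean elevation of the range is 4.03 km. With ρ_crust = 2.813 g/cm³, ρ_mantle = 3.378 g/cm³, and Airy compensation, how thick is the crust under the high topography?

Root depth r = h ρ_c / (ρ_m − ρ_c) = 4.03 km × 2.813 / 0.565 = 20.06 km.
Total thickness = T + h + r = 39.1 km + 4.03 km + 20.06 km = 63.2 km.

63.2 km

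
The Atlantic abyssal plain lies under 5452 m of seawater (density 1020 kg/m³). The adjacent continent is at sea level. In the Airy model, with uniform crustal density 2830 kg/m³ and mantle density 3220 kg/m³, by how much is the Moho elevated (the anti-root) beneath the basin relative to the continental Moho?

25300 m

Equating mass per unit area of the two columns: replacing crust with seawater at the top is compensated by replacing crust with mantle at the base: d (ρ_c − ρ_w) = a (ρ_m − ρ_c).
a = d (ρ_c − ρ_w)/(ρ_m − ρ_c) = 5452 m × 1810/390 = 25300 m.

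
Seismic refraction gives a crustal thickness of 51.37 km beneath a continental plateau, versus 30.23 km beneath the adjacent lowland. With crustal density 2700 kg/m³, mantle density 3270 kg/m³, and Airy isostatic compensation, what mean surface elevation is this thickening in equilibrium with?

3.68 km

Excess crust Δ = 51.37 km − 30.23 km = 21.14 km, split between elevation h and root r with h + r = Δ.
Airy balance ρ_c h = (ρ_m − ρ_c) r gives r = h ρ_c/(ρ_m − ρ_c), so h (1 + ρ_c/(ρ_m − ρ_c)) = Δ, i.e. h = Δ (ρ_m − ρ_c)/ρ_m.
h = 21.14 km × 570/3270 = 3.68 km.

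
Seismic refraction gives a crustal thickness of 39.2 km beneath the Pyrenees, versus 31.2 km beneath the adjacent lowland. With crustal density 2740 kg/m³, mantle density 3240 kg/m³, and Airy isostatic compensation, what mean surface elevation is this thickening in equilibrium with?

1.23 km

Excess crust Δ = 39.2 km − 31.2 km = 8 km, split between elevation h and root r with h + r = Δ.
Airy balance ρ_c h = (ρ_m − ρ_c) r gives r = h ρ_c/(ρ_m − ρ_c), so h (1 + ρ_c/(ρ_m − ρ_c)) = Δ, i.e. h = Δ (ρ_m − ρ_c)/ρ_m.
h = 8 km × 500/3240 = 1.23 km.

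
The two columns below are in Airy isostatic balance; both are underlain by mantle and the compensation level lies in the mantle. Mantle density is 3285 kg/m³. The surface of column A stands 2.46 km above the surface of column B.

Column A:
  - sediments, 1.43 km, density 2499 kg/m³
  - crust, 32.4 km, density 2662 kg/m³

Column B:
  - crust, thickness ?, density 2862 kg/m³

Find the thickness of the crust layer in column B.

31.3 km

Take the compensation level at the base of the deeper column (depth z_c below the surface of column A) and equate Σ ρ_i t_i down to z_c; mantle fills any gap and the z_c terms cancel.
Column A: 1.43×2499 + 32.4×2662 + (z_c − 33.83)×3285
Column B: 2.46×0 + x×2862 + (z_c − 2.46 − 0 − x)×3285
The z_c×3285 term appears on both sides and cancels. Collect the known terms of each column as K = Σ(ρt)_known − 3285 × (depth of known layers): K_A = 89822.37 − 3285×33.83 = −21309.18; K_B = 0 − 3285×(2.46 + 0) = −8081.1.
Balance: K_A = K_B − x×(3285 − 2862), so x = (K_B − K_A)/(3285 − 2862) = 13228.1/423 = 31.3 km.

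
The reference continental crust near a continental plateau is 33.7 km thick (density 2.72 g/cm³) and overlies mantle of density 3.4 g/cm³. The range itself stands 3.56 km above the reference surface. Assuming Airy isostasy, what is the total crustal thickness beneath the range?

Root depth r = h ρ_c / (ρ_m − ρ_c) = 3.56 km × 2.72 / 0.68 = 14.24 km.
Total thickness = T + h + r = 33.7 km + 3.56 km + 14.24 km = 51.5 km.

51.5 km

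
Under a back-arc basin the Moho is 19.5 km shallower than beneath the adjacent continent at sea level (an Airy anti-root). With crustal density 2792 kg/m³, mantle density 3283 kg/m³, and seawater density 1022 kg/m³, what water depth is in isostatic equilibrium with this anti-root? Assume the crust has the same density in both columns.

Replacing a thickness d of crust by seawater at the top must be balanced by replacing crust with mantle at the base: d (ρ_c − ρ_w) = a (ρ_m − ρ_c).
d = a (ρ_m − ρ_c)/(ρ_c − ρ_w) = 19.5 km × 491/1770 = 5.41 km.

5.41 km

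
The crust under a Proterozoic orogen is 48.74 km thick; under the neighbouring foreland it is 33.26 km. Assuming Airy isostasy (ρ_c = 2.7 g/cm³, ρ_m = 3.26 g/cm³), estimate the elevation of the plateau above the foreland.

Excess crust Δ = 48.74 km − 33.26 km = 15.48 km, split between elevation h and root r with h + r = Δ.
Airy balance ρ_c h = (ρ_m − ρ_c) r gives r = h ρ_c/(ρ_m − ρ_c), so h (1 + ρ_c/(ρ_m − ρ_c)) = Δ, i.e. h = Δ (ρ_m − ρ_c)/ρ_m.
h = 15.48 km × 0.56/3.26 = 2.66 km.

2.66 km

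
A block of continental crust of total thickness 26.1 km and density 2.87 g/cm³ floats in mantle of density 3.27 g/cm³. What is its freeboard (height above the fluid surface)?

3.19 km

Floating equilibrium: submerged depth d = t ρ_obj/ρ_fluid = 26.1 km × 2.87/3.27 = 22.91 km.
Freeboard = t − d = 26.1 km − 22.91 km = 3.19 km.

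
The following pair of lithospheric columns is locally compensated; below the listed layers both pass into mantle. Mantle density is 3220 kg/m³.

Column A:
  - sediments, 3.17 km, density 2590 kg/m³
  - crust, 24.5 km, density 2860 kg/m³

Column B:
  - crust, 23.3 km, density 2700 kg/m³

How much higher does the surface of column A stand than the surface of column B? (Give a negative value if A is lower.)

−0.403 km

For any compensation level in the mantle, the mantle terms cancel and isostasy reduces to e = (Σt_A − Σt_B) − (Σ(ρt)_A − Σ(ρt)_B) / ρ_m.
Σt_A = 27.67 km; Σt_B = 23.3 km; Σ(ρt)_A = 78280.3; Σ(ρt)_B = 62910 (in km·kg/m³).
e = (27.67 − 23.3) − (78280.3 − 62910) / 3220 = −0.403 km.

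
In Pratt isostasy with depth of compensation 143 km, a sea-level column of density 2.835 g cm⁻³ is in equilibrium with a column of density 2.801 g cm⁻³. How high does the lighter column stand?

ρ_ref D = ρ (D + h) → h = D (ρ_ref − ρ)/ρ.
h = 143 km × (2.835 − 2.801)/2.801 = 1.74 km.

1.74 km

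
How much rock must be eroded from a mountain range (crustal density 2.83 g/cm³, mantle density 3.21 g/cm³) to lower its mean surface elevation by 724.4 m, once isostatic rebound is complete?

6120 m

Net drop Δ = e − u = e − e ρ_c/ρ_m = e (ρ_m − ρ_c)/ρ_m.
e = Δ ρ_m/(ρ_m − ρ_c) = 724.4 m × 3.21/0.38 = 6120 m.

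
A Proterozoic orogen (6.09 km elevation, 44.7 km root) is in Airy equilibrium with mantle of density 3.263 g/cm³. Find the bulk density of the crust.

ρ_c h = (ρ_m − ρ_c) r → ρ_c (h + r) = ρ_m r → ρ_c = ρ_m r / (h + r).
ρ_c = 3.263 × 44.7 km / (6.09 km + 44.7 km) = 2.87 g/cm³.

2.87 g/cm³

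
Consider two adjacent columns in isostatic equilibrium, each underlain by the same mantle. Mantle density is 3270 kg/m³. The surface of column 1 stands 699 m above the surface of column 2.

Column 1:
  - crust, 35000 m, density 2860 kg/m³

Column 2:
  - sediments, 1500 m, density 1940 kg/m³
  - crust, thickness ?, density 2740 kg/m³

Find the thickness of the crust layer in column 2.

19000 m

Take the compensation level at the base of the deeper column (depth z_c below the surface of column 1) and equate Σ ρ_i t_i down to z_c; mantle fills any gap and the z_c terms cancel.
Column 1: 35000×2860 + (z_c − 35000)×3270
Column 2: 699×0 + 1500×1940 + x×2740 + (z_c − 699 − 1500 − x)×3270
The z_c×3270 term appears on both sides and cancels. Collect the known terms of each column as K = Σ(ρt)_known − 3270 × (depth of known layers): K_1 = 100100000 − 3270×35000 = −14350000; K_2 = 2910000 − 3270×(699 + 1500) = −4280730.
Balance: K_1 = K_2 − x×(3270 − 2740), so x = (K_2 − K_1)/(3270 − 2740) = 10069300/530 = 19000 m.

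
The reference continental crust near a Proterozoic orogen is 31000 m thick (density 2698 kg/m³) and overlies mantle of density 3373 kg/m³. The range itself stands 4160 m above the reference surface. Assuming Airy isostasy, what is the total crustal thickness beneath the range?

Root depth r = h ρ_c / (ρ_m − ρ_c) = 4160 m × 2698 / 675 = 16630 m.
Total thickness = T + h + r = 31000 m + 4160 m + 16630 m = 51800 m.

51800 m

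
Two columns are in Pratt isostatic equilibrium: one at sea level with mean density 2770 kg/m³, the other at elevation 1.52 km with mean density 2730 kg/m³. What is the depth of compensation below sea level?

ρ_ref D = ρ (D + h) → D (ρ_ref − ρ) = ρ h.
D = ρ h/(ρ_ref − ρ) = 2730 × 1.52 km/(2770 − 2730) = 104 km.

104 km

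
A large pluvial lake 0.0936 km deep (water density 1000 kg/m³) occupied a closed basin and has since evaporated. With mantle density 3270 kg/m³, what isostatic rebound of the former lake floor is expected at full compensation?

0.0286 km

u = d ρ_w/ρ_m = 0.0936 km × 1000/3270 = 0.0286 km.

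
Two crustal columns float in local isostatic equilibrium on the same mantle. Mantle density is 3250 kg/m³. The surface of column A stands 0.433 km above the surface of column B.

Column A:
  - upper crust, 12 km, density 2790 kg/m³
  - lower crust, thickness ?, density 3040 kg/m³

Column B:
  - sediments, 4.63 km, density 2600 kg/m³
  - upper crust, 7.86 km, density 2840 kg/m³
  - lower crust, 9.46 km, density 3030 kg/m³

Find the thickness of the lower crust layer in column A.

Take the compensation level at the base of the deeper column (depth z_c below the surface of column A) and equate Σ ρ_i t_i down to z_c; mantle fills any gap and the z_c terms cancel.
Column A: 12×2790 + x×3040 + (z_c − 12 − x)×3250
Column B: 0.433×0 + 4.63×2600 + 7.86×2840 + 9.46×3030 + (z_c − 0.433 − 21.95)×3250
The z_c×3250 term appears on both sides and cancels. Collect the known terms of each column as K = Σ(ρt)_known − 3250 × (depth of known layers): K_A = 33480 − 3250×12 = −5520; K_B = 63024.2 − 3250×(0.433 + 21.95) = −9720.55.
Balance: K_A − x×(3250 − 3040) = K_B, so x = (K_A − K_B)/(3250 − 3040) = 4200.55/210 = 20 km.

20 km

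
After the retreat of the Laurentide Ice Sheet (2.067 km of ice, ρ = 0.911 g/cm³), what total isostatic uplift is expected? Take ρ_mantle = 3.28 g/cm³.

Removing the load lets mantle flow back in; uplift u satisfies ρ_ice t = ρ_m u.
u = t ρ_ice/ρ_m = 2.067 km × 0.911/3.28 = 0.574 km.

0.574 km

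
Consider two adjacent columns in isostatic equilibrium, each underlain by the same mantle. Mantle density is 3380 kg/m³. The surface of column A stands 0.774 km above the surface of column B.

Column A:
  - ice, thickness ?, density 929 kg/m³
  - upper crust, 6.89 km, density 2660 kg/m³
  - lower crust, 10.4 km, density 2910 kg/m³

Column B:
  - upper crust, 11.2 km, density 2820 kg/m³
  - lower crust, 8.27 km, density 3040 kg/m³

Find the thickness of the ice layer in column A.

0.755 km

Take the compensation level at the base of the deeper column (depth z_c below the surface of column A) and equate Σ ρ_i t_i down to z_c; mantle fills any gap and the z_c terms cancel.
Column A: x×929 + 6.89×2660 + 10.4×2910 + (z_c − 17.29 − x)×3380
Column B: 0.774×0 + 11.2×2820 + 8.27×3040 + (z_c − 0.774 − 19.47)×3380
The z_c×3380 term appears on both sides and cancels. Collect the known terms of each column as K = Σ(ρt)_known − 3380 × (depth of known layers): K_A = 48591.4 − 3380×17.29 = −9848.8; K_B = 56724.8 − 3380×(0.774 + 19.47) = −11699.92.
Balance: K_A − x×(3380 − 929) = K_B, so x = (K_A − K_B)/(3380 − 929) = 1851.12/2451 = 0.755 km.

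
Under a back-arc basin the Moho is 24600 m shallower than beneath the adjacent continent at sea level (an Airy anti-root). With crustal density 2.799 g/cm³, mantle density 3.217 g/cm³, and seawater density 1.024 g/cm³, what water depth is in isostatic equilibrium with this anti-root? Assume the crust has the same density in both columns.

Replacing a thickness d of crust by seawater at the top must be balanced by replacing crust with mantle at the base: d (ρ_c − ρ_w) = a (ρ_m − ρ_c).
d = a (ρ_m − ρ_c)/(ρ_c − ρ_w) = 24600 m × 0.418/1.775 = 5790 m.

5790 m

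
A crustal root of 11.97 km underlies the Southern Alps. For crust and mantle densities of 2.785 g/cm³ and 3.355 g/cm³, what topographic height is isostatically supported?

2.45 km

Balancing pressure at the compensation depth: ρ_c h = (ρ_m − ρ_c) r.
h = r (ρ_m − ρ_c) / ρ_c = 11.97 km × (3.355 − 2.785) / 2.785 = 2.45 km.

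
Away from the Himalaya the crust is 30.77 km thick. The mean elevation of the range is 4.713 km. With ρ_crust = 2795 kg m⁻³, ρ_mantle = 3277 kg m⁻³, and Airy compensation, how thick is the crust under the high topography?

Root depth r = h ρ_c / (ρ_m − ρ_c) = 4.713 km × 2795 / 482 = 27.33 km.
Total thickness = T + h + r = 30.77 km + 4.713 km + 27.33 km = 62.8 km.

62.8 km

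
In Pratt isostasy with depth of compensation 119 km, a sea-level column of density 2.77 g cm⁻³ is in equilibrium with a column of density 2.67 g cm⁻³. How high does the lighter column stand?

ρ_ref D = ρ (D + h) → h = D (ρ_ref − ρ)/ρ.
h = 119 km × (2.77 − 2.67)/2.67 = 4.46 km.

4.46 km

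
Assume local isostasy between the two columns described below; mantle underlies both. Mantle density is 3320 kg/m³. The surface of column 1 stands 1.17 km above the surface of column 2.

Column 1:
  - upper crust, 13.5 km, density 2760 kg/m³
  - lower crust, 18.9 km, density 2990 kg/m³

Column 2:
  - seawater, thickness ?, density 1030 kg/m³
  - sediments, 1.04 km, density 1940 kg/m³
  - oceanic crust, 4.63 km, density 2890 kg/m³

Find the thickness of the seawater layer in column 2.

2.83 km

Take the compensation level at the base of the deeper column (depth z_c below the surface of column 1) and equate Σ ρ_i t_i down to z_c; mantle fills any gap and the z_c terms cancel.
Column 1: 13.5×2760 + 18.9×2990 + (z_c − 32.4)×3320
Column 2: 1.17×0 + x×1030 + 1.04×1940 + 4.63×2890 + (z_c − 1.17 − 5.67 − x)×3320
The z_c×3320 term appears on both sides and cancels. Collect the known terms of each column as K = Σ(ρt)_known − 3320 × (depth of known layers): K_1 = 93771 − 3320×32.4 = −13797; K_2 = 15398.3 − 3320×(1.17 + 5.67) = −7310.5.
Balance: K_1 = K_2 − x×(3320 − 1030), so x = (K_2 − K_1)/(3320 − 1030) = 6486.5/2290 = 2.83 km.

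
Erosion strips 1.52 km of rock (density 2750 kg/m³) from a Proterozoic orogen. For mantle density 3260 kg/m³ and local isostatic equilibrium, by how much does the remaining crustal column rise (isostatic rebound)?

Unloading: uplift u = e ρ_c/ρ_m = 1.52 km × 2750/3260 = 1.28 km.

1.28 km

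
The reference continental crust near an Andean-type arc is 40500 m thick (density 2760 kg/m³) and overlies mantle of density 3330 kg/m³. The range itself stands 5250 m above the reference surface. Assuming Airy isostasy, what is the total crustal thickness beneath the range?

71200 m

Root depth r = h ρ_c / (ρ_m − ρ_c) = 5250 m × 2760 / 570 = 25420 m.
Total thickness = T + h + r = 40500 m + 5250 m + 25420 m = 71200 m.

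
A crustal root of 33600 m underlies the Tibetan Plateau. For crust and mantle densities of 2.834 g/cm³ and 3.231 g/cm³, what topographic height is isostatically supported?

4710 m

For local isostatic compensation: ρ_c h = (ρ_m − ρ_c) r.
h = r (ρ_m − ρ_c) / ρ_c = 33600 m × (3.231 − 2.834) / 2.834 = 4710 m.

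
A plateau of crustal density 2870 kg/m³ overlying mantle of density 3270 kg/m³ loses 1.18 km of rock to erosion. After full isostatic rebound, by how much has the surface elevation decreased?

Rebound u = e ρ_c/ρ_m = 1.18 km × 2870/3270 = 1.036 km.
Net surface drop = e − u = 1.18 km − 1.036 km = e (ρ_m − ρ_c)/ρ_m = 0.144 km.

0.144 km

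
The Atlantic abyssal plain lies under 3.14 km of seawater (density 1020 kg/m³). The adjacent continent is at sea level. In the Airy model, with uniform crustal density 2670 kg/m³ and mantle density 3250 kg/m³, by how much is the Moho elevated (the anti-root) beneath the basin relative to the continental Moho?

8.93 km

In Airy isostatic equilibrium: replacing crust with seawater at the top is compensated by replacing crust with mantle at the base: d (ρ_c − ρ_w) = a (ρ_m − ρ_c).
a = d (ρ_c − ρ_w)/(ρ_m − ρ_c) = 3.14 km × 1650/580 = 8.93 km.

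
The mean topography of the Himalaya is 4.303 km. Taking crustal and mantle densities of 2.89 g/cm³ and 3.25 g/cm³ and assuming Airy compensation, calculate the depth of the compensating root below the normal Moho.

In Airy isostatic equilibrium: the weight of the topography is balanced by the buoyancy of the root, ρ_c h = (ρ_m − ρ_c) r.
r = h · ρ_c / (ρ_m − ρ_c) = 4.303 km × 2.89 / (3.25 − 2.89) = 34.5 km.

34.5 km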